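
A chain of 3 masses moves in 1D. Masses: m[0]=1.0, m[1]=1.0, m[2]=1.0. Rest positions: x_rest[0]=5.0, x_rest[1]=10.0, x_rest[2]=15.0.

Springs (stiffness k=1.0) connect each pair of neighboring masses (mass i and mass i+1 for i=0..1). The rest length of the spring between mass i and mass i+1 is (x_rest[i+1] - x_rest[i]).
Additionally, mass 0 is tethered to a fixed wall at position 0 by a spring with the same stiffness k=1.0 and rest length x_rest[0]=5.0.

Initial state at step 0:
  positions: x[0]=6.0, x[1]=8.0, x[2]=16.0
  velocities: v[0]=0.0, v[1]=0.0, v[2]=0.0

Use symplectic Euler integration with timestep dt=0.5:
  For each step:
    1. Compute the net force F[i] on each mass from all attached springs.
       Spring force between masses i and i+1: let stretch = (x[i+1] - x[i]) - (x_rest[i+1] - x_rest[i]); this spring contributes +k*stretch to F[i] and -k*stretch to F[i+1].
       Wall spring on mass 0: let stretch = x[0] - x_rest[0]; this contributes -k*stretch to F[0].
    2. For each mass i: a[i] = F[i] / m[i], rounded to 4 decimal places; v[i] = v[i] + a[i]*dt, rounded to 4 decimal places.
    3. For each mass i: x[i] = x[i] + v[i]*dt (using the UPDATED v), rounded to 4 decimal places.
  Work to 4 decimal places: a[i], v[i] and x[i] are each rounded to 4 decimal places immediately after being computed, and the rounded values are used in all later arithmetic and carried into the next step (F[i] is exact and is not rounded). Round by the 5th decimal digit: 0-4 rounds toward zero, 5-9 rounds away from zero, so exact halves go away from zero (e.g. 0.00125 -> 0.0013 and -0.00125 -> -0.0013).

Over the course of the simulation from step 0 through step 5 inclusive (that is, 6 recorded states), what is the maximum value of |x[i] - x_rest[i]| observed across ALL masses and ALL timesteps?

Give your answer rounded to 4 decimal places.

Answer: 2.0157

Derivation:
Step 0: x=[6.0000 8.0000 16.0000] v=[0.0000 0.0000 0.0000]
Step 1: x=[5.0000 9.5000 15.2500] v=[-2.0000 3.0000 -1.5000]
Step 2: x=[3.8750 11.3125 14.3125] v=[-2.2500 3.6250 -1.8750]
Step 3: x=[3.6406 12.0157 13.8750] v=[-0.4688 1.4063 -0.8750]
Step 4: x=[4.5899 11.0899 14.2227] v=[1.8985 -1.8516 0.6954]
Step 5: x=[6.0167 9.3223 15.0372] v=[2.8536 -3.5352 1.6290]
Max displacement = 2.0157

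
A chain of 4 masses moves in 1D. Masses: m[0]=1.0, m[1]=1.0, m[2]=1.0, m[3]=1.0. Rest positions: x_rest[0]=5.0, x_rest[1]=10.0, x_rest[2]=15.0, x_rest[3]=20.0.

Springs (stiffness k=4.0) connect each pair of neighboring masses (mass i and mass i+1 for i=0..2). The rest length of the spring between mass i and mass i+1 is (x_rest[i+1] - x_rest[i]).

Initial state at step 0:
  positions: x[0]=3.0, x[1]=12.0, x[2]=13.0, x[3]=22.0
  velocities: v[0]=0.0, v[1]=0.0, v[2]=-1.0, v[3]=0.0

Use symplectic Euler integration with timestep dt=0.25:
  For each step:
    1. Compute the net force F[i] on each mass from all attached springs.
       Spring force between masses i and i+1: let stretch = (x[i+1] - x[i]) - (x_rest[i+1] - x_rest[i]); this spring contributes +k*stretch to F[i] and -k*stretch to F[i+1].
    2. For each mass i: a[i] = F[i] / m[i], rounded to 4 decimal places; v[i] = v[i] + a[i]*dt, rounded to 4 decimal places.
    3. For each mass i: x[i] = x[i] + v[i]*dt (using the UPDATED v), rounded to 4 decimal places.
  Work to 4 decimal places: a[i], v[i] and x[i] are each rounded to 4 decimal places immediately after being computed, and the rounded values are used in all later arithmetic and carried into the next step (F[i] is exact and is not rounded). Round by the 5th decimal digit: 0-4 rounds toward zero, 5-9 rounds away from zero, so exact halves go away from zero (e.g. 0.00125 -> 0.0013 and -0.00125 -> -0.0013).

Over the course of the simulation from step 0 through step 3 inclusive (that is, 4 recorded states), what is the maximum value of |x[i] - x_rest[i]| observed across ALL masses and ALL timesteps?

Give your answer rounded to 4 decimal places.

Answer: 2.9375

Derivation:
Step 0: x=[3.0000 12.0000 13.0000 22.0000] v=[0.0000 0.0000 -1.0000 0.0000]
Step 1: x=[4.0000 10.0000 14.7500 21.0000] v=[4.0000 -8.0000 7.0000 -4.0000]
Step 2: x=[5.2500 7.6875 16.8750 19.6875] v=[5.0000 -9.2500 8.5000 -5.2500]
Step 3: x=[5.8594 7.0625 17.4063 18.9219] v=[2.4375 -2.5000 2.1250 -3.0625]
Max displacement = 2.9375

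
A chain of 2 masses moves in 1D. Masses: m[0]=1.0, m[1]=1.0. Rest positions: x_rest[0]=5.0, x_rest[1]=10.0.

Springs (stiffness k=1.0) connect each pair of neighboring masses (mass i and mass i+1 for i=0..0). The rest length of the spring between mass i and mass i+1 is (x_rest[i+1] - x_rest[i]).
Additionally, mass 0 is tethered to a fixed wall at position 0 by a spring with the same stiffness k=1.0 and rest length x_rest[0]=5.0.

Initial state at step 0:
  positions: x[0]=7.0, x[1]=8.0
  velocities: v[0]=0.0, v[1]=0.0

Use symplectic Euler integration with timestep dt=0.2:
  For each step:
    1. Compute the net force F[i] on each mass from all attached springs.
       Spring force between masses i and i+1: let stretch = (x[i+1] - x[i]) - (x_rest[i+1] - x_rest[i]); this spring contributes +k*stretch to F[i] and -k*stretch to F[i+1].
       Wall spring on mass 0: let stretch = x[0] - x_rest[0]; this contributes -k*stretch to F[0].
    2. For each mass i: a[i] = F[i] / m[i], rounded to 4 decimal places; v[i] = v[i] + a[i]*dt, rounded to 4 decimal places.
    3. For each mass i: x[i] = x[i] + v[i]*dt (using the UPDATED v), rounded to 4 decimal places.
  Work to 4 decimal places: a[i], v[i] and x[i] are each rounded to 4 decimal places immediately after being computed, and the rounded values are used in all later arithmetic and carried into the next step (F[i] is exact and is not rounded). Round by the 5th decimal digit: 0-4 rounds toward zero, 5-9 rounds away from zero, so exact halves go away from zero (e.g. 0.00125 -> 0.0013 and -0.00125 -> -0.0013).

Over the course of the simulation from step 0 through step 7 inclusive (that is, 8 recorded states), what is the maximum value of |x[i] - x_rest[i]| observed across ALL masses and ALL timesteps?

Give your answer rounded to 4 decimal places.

Step 0: x=[7.0000 8.0000] v=[0.0000 0.0000]
Step 1: x=[6.7600 8.1600] v=[-1.2000 0.8000]
Step 2: x=[6.3056 8.4640] v=[-2.2720 1.5200]
Step 3: x=[5.6853 8.8817] v=[-3.1014 2.0883]
Step 4: x=[4.9655 9.3715] v=[-3.5992 2.4490]
Step 5: x=[4.2233 9.8851] v=[-3.7111 2.5678]
Step 6: x=[3.5386 10.3722] v=[-3.4234 2.4354]
Step 7: x=[2.9857 10.7859] v=[-2.7644 2.0687]
Max displacement = 2.0143

Answer: 2.0143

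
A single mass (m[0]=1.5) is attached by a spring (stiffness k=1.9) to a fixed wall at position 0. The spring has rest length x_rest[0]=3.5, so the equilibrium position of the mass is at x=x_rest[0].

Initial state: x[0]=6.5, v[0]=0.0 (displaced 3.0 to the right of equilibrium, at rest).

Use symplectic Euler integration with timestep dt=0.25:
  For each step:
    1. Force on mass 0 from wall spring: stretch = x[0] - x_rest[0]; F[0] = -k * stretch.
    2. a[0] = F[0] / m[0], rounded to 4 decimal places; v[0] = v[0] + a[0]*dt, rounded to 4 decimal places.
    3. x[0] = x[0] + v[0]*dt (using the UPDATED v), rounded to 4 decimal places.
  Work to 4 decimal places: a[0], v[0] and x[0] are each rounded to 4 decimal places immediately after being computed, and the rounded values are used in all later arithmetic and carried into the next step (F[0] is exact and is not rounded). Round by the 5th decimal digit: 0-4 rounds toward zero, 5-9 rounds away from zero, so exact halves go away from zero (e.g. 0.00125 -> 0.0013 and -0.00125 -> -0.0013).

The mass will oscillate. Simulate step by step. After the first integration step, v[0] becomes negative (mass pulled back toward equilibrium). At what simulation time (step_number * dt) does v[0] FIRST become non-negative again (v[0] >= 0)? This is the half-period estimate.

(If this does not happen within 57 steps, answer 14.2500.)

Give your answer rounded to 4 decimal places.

Answer: 3.0000

Derivation:
Step 0: x=[6.5000] v=[0.0000]
Step 1: x=[6.2625] v=[-0.9500]
Step 2: x=[5.8063] v=[-1.8248]
Step 3: x=[5.1675] v=[-2.5551]
Step 4: x=[4.3967] v=[-3.0832]
Step 5: x=[3.5549] v=[-3.3672]
Step 6: x=[2.7088] v=[-3.3846]
Step 7: x=[1.9253] v=[-3.1341]
Step 8: x=[1.2664] v=[-2.6355]
Step 9: x=[0.7844] v=[-1.9282]
Step 10: x=[0.5173] v=[-1.0683]
Step 11: x=[0.4864] v=[-0.1238]
Step 12: x=[0.6940] v=[0.8305]
First v>=0 after going negative at step 12, time=3.0000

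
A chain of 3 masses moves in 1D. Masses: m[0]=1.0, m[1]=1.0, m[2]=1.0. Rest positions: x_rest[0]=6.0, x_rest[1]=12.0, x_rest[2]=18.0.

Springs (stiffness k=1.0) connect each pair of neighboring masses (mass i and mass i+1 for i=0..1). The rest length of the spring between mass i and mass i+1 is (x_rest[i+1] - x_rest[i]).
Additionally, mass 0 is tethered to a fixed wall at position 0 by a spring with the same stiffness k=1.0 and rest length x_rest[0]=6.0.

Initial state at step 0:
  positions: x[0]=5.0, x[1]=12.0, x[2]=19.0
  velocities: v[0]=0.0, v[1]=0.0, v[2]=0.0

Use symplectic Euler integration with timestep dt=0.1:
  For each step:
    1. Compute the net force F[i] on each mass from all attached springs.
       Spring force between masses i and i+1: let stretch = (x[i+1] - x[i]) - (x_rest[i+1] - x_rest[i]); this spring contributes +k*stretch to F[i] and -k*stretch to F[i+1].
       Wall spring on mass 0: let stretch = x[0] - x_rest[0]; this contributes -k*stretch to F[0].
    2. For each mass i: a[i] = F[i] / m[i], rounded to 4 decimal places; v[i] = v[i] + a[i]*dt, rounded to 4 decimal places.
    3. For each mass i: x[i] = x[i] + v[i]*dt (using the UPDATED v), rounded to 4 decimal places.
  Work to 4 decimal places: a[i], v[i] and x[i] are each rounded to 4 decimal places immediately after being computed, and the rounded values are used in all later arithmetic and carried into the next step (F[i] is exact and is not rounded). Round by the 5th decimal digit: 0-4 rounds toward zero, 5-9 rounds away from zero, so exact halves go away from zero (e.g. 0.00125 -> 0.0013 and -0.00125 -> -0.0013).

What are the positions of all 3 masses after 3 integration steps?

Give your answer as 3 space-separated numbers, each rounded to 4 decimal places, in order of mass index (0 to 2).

Answer: 5.1180 12.0005 18.9405

Derivation:
Step 0: x=[5.0000 12.0000 19.0000] v=[0.0000 0.0000 0.0000]
Step 1: x=[5.0200 12.0000 18.9900] v=[0.2000 0.0000 -0.1000]
Step 2: x=[5.0596 12.0001 18.9701] v=[0.3960 0.0010 -0.1990]
Step 3: x=[5.1180 12.0005 18.9405] v=[0.5841 0.0040 -0.2960]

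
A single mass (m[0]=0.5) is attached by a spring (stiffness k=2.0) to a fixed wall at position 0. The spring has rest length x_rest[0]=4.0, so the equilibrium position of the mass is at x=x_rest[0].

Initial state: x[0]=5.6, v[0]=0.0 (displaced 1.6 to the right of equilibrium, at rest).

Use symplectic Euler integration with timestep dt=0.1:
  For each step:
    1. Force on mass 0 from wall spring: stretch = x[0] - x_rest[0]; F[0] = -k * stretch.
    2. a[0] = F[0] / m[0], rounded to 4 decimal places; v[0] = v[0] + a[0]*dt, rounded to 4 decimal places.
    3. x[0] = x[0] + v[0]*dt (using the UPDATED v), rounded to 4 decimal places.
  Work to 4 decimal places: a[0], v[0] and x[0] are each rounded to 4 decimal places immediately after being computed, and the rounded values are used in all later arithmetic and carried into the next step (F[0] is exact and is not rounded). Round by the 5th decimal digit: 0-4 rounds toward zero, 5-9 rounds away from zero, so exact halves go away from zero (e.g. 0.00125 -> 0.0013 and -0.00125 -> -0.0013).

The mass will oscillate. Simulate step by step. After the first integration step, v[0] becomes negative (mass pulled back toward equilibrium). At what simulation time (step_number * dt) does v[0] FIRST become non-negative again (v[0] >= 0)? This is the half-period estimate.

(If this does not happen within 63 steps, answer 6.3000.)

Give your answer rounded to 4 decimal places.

Step 0: x=[5.6000] v=[0.0000]
Step 1: x=[5.5360] v=[-0.6400]
Step 2: x=[5.4106] v=[-1.2544]
Step 3: x=[5.2287] v=[-1.8186]
Step 4: x=[4.9977] v=[-2.3101]
Step 5: x=[4.7268] v=[-2.7092]
Step 6: x=[4.4268] v=[-2.9999]
Step 7: x=[4.1097] v=[-3.1706]
Step 8: x=[3.7883] v=[-3.2145]
Step 9: x=[3.4753] v=[-3.1298]
Step 10: x=[3.1833] v=[-2.9199]
Step 11: x=[2.9240] v=[-2.5932]
Step 12: x=[2.7077] v=[-2.1628]
Step 13: x=[2.5431] v=[-1.6459]
Step 14: x=[2.4368] v=[-1.0631]
Step 15: x=[2.3930] v=[-0.4378]
Step 16: x=[2.4135] v=[0.2050]
First v>=0 after going negative at step 16, time=1.6000

Answer: 1.6000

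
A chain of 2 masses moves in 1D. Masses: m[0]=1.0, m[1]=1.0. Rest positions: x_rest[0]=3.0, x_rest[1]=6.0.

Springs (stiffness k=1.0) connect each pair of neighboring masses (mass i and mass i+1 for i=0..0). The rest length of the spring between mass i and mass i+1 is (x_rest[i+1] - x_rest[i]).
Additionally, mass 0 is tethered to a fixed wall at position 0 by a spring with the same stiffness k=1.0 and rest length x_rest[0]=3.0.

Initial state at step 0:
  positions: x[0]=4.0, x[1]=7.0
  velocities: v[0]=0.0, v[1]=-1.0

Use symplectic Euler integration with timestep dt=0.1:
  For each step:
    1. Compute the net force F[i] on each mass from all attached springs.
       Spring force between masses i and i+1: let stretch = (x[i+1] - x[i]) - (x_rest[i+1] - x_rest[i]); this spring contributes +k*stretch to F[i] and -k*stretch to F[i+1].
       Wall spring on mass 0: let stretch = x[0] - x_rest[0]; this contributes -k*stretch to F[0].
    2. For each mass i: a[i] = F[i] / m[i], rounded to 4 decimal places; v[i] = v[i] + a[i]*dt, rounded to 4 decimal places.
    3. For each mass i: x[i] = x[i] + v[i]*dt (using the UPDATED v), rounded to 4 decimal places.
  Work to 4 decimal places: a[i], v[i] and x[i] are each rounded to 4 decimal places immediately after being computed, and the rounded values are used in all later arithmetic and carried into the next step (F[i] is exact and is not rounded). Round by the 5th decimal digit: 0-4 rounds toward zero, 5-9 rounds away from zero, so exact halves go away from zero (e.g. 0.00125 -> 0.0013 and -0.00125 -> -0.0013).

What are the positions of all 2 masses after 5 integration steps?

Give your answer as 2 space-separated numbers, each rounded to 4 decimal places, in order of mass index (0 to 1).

Answer: 3.8374 6.5162

Derivation:
Step 0: x=[4.0000 7.0000] v=[0.0000 -1.0000]
Step 1: x=[3.9900 6.9000] v=[-0.1000 -1.0000]
Step 2: x=[3.9692 6.8009] v=[-0.2080 -0.9910]
Step 3: x=[3.9370 6.7035] v=[-0.3218 -0.9742]
Step 4: x=[3.8931 6.6084] v=[-0.4389 -0.9509]
Step 5: x=[3.8374 6.5162] v=[-0.5567 -0.9224]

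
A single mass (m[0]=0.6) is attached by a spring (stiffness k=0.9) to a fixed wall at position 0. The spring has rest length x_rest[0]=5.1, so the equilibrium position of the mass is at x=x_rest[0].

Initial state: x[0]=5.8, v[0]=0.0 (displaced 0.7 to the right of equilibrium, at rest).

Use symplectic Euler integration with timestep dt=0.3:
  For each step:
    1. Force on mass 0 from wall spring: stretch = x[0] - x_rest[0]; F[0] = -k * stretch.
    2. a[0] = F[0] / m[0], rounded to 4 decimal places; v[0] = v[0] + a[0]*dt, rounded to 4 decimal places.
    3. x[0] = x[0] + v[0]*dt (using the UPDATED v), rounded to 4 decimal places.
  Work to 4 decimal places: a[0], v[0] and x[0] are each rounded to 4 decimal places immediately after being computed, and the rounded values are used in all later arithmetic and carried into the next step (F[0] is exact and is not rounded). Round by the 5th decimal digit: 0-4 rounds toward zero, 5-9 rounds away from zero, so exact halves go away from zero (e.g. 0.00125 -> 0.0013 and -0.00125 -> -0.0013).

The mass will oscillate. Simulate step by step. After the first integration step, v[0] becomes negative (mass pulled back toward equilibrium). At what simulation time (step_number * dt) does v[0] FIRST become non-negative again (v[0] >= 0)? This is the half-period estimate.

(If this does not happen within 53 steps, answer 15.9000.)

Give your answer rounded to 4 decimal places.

Step 0: x=[5.8000] v=[0.0000]
Step 1: x=[5.7055] v=[-0.3150]
Step 2: x=[5.5293] v=[-0.5875]
Step 3: x=[5.2951] v=[-0.7807]
Step 4: x=[5.0346] v=[-0.8685]
Step 5: x=[4.7829] v=[-0.8391]
Step 6: x=[4.5740] v=[-0.6964]
Step 7: x=[4.4361] v=[-0.4597]
Step 8: x=[4.3878] v=[-0.1609]
Step 9: x=[4.4357] v=[0.1596]
First v>=0 after going negative at step 9, time=2.7000

Answer: 2.7000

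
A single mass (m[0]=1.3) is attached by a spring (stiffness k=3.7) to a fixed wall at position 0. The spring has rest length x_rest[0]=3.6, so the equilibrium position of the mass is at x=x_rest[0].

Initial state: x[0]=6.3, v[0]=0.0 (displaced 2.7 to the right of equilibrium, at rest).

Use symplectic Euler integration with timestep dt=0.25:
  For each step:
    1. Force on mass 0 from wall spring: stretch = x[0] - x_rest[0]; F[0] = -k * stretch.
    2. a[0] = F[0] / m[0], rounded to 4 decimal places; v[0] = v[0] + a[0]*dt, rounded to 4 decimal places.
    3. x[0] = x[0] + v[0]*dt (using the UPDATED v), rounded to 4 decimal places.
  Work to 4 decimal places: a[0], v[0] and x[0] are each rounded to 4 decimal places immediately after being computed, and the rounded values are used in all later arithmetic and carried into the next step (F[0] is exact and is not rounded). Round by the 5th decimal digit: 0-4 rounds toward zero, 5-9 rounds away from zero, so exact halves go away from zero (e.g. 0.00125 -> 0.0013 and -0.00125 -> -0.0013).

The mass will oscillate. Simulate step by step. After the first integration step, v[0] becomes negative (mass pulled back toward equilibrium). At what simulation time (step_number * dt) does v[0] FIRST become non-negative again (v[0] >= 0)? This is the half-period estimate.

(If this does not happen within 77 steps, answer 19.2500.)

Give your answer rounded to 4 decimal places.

Answer: 2.0000

Derivation:
Step 0: x=[6.3000] v=[0.0000]
Step 1: x=[5.8197] v=[-1.9212]
Step 2: x=[4.9446] v=[-3.5006]
Step 3: x=[3.8303] v=[-4.4573]
Step 4: x=[2.6750] v=[-4.6212]
Step 5: x=[1.6843] v=[-3.9630]
Step 6: x=[1.0343] v=[-2.5999]
Step 7: x=[0.8407] v=[-0.7743]
Step 8: x=[1.1380] v=[1.1891]
First v>=0 after going negative at step 8, time=2.0000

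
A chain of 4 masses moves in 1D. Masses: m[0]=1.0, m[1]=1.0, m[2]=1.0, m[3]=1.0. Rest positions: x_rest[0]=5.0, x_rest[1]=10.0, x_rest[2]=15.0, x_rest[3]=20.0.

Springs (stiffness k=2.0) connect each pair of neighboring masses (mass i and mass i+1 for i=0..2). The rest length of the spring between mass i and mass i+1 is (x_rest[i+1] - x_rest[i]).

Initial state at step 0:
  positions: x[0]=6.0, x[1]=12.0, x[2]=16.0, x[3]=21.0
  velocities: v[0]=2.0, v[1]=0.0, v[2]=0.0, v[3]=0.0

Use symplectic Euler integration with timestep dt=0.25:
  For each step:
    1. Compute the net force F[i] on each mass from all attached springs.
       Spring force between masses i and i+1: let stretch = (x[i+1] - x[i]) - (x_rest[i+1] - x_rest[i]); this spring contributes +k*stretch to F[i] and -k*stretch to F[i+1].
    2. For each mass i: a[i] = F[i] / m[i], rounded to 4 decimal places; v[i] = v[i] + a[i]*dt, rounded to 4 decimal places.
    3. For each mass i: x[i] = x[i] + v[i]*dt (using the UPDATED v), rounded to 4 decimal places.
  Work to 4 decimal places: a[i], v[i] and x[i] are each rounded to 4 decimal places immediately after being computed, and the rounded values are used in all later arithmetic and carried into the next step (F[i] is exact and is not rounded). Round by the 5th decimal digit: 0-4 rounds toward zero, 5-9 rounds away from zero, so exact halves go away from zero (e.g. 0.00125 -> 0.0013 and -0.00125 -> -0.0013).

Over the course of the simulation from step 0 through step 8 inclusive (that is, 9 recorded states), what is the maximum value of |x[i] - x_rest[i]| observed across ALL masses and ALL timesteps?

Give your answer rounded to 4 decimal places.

Step 0: x=[6.0000 12.0000 16.0000 21.0000] v=[2.0000 0.0000 0.0000 0.0000]
Step 1: x=[6.6250 11.7500 16.1250 21.0000] v=[2.5000 -1.0000 0.5000 0.0000]
Step 2: x=[7.2656 11.4063 16.3125 21.0156] v=[2.5625 -1.3750 0.7500 0.0625]
Step 3: x=[7.7988 11.1582 16.4746 21.0684] v=[2.1329 -0.9923 0.6485 0.2110]
Step 4: x=[8.1270 11.1548 16.5464 21.1719] v=[1.3126 -0.0138 0.2872 0.4141]
Step 5: x=[8.2086 11.4468 16.5224 21.3223] v=[0.3265 1.1681 -0.0959 0.6014]
Step 6: x=[8.0700 11.9685 16.4640 21.4977] v=[-0.5544 2.0868 -0.2338 0.7015]
Step 7: x=[7.7937 12.5648 16.4728 21.6689] v=[-1.1052 2.3853 0.0353 0.6847]
Step 8: x=[7.4888 13.0533 16.6427 21.8156] v=[-1.2197 1.9538 0.6794 0.5867]
Max displacement = 3.2086

Answer: 3.2086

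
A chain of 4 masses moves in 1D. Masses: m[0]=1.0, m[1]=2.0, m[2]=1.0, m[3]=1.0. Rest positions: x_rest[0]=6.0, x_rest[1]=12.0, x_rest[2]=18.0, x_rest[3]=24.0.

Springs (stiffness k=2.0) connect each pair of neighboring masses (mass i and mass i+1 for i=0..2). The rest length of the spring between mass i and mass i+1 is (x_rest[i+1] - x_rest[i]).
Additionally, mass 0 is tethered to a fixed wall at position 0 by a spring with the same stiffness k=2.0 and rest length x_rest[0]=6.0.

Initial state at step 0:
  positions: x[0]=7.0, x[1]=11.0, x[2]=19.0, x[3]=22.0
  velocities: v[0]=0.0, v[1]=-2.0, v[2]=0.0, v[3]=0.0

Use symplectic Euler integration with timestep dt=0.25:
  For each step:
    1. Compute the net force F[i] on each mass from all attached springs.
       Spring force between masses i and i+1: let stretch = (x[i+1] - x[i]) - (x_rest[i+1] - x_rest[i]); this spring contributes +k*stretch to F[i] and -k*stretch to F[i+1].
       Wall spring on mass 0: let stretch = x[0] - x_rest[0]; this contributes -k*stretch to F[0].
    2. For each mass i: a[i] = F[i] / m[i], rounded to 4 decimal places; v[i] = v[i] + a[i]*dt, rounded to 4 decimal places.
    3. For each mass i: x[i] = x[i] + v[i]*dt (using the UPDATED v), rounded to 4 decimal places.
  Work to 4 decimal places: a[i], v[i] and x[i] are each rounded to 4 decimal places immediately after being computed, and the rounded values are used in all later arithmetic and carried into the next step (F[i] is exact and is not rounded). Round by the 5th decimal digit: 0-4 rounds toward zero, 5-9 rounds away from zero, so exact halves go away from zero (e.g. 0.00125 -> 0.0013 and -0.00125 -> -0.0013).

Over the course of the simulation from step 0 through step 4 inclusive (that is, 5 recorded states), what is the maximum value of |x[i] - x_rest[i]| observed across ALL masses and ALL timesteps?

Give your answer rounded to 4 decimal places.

Answer: 2.7977

Derivation:
Step 0: x=[7.0000 11.0000 19.0000 22.0000] v=[0.0000 -2.0000 0.0000 0.0000]
Step 1: x=[6.6250 10.7500 18.3750 22.3750] v=[-1.5000 -1.0000 -2.5000 1.5000]
Step 2: x=[5.9375 10.7188 17.2969 23.0000] v=[-2.7500 -0.1250 -4.3125 2.5000]
Step 3: x=[5.1055 10.7999 16.1094 23.6621] v=[-3.3281 0.3242 -4.7500 2.6485]
Step 4: x=[4.3471 10.8569 15.2023 24.1302] v=[-3.0337 0.2280 -3.6284 1.8722]
Max displacement = 2.7977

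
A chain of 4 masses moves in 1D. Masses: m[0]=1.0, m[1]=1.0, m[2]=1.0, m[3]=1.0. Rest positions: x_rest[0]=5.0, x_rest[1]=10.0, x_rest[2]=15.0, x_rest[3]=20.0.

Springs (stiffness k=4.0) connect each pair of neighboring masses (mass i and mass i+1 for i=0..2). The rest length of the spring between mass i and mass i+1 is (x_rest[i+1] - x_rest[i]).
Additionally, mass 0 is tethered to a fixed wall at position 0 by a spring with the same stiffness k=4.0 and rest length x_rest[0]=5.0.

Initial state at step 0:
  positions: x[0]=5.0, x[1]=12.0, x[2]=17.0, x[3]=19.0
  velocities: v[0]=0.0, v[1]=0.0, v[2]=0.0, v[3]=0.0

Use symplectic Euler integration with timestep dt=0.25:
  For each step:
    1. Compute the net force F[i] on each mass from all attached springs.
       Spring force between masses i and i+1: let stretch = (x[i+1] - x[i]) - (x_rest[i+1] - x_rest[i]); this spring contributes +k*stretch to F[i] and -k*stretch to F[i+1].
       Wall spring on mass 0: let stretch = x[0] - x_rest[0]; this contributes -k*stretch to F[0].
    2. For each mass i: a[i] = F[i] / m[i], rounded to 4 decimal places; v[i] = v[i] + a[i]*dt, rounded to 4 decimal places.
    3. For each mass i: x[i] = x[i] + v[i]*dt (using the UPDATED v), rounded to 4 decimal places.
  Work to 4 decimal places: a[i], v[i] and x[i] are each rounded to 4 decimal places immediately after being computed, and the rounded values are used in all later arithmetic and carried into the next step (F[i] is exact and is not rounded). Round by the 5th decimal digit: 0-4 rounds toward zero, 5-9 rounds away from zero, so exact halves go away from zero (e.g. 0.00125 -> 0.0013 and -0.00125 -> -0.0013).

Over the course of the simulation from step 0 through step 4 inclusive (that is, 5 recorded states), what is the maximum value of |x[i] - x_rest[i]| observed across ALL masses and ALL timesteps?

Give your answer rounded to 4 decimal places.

Answer: 2.1797

Derivation:
Step 0: x=[5.0000 12.0000 17.0000 19.0000] v=[0.0000 0.0000 0.0000 0.0000]
Step 1: x=[5.5000 11.5000 16.2500 19.7500] v=[2.0000 -2.0000 -3.0000 3.0000]
Step 2: x=[6.1250 10.6875 15.1875 20.8750] v=[2.5000 -3.2500 -4.2500 4.5000]
Step 3: x=[6.3594 9.8594 14.4219 21.8281] v=[0.9375 -3.3125 -3.0625 3.8125]
Step 4: x=[5.8789 9.2969 14.3672 22.1797] v=[-1.9219 -2.2500 -0.2188 1.4063]
Max displacement = 2.1797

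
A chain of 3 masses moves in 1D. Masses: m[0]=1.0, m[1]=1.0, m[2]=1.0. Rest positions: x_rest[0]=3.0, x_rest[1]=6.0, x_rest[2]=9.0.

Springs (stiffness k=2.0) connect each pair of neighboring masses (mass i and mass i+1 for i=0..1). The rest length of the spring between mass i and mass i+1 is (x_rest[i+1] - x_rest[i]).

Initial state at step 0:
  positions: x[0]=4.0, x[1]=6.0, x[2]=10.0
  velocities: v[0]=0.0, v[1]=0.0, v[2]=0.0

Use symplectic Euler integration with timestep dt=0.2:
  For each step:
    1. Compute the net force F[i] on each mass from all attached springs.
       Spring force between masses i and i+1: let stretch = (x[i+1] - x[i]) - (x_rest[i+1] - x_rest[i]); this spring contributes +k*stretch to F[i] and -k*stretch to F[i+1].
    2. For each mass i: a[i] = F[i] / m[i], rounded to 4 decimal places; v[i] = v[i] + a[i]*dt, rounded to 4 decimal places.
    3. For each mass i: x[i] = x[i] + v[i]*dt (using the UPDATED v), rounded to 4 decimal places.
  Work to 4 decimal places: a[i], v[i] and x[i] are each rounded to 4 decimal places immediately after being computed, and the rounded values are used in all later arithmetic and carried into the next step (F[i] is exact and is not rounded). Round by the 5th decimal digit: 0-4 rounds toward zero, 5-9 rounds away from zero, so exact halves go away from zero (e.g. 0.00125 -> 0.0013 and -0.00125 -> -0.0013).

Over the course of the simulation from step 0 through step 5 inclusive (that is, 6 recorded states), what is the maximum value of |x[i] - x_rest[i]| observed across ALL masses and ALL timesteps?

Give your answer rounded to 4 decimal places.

Step 0: x=[4.0000 6.0000 10.0000] v=[0.0000 0.0000 0.0000]
Step 1: x=[3.9200 6.1600 9.9200] v=[-0.4000 0.8000 -0.4000]
Step 2: x=[3.7792 6.4416 9.7792] v=[-0.7040 1.4080 -0.7040]
Step 3: x=[3.6114 6.7772 9.6114] v=[-0.8390 1.6781 -0.8390]
Step 4: x=[3.4569 7.0863 9.4569] v=[-0.7727 1.5455 -0.7727]
Step 5: x=[3.3527 7.2947 9.3527] v=[-0.5209 1.0420 -0.5209]
Max displacement = 1.2947

Answer: 1.2947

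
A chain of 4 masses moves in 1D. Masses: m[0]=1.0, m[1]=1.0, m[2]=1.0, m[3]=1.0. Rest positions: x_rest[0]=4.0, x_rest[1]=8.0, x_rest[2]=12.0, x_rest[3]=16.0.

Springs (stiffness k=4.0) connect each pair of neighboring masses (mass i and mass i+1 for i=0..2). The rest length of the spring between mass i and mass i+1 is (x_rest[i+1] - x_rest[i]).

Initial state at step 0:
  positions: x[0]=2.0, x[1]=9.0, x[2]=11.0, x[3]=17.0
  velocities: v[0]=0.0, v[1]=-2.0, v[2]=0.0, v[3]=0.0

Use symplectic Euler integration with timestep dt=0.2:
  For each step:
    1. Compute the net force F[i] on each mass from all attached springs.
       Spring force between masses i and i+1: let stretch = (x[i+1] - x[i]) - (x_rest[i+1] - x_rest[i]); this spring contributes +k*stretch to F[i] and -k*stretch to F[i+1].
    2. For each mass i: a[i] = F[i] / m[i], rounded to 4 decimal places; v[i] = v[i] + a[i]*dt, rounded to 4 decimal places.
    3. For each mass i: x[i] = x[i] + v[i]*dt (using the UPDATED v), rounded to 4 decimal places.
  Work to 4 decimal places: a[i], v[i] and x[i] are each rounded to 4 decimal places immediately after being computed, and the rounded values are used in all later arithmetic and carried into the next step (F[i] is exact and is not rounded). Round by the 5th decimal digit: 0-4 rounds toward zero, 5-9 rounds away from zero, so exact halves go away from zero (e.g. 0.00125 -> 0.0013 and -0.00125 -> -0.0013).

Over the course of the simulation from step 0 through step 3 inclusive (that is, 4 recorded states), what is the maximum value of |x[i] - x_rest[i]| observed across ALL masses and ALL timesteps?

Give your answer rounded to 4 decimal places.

Step 0: x=[2.0000 9.0000 11.0000 17.0000] v=[0.0000 -2.0000 0.0000 0.0000]
Step 1: x=[2.4800 7.8000 11.6400 16.6800] v=[2.4000 -6.0000 3.2000 -1.6000]
Step 2: x=[3.1712 6.3632 12.4720 16.1936] v=[3.4560 -7.1840 4.1600 -2.4320]
Step 3: x=[3.7331 5.3931 12.9220 15.7517] v=[2.8096 -4.8506 2.2502 -2.2093]
Max displacement = 2.6069

Answer: 2.6069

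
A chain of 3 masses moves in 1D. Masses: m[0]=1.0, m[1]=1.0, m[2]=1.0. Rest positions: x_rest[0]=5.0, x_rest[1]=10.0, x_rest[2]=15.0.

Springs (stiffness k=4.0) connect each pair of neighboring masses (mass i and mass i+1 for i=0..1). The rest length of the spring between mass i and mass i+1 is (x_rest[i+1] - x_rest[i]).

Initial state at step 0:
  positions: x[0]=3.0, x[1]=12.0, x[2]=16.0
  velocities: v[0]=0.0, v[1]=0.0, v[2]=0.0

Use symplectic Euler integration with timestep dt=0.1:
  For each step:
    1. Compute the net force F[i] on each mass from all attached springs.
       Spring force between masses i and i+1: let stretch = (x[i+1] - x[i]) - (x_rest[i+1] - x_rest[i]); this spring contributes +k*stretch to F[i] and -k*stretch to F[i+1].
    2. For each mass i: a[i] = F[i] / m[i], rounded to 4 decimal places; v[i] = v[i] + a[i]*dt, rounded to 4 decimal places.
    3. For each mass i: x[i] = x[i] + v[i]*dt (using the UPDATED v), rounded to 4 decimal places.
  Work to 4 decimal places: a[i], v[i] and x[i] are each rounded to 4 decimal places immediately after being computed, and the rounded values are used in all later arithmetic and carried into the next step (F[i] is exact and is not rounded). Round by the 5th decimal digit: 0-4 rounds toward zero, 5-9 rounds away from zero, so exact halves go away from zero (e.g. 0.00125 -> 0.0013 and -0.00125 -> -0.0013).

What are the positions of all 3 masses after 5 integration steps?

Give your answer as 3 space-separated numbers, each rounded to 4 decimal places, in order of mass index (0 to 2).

Answer: 4.9374 9.7624 16.3001

Derivation:
Step 0: x=[3.0000 12.0000 16.0000] v=[0.0000 0.0000 0.0000]
Step 1: x=[3.1600 11.8000 16.0400] v=[1.6000 -2.0000 0.4000]
Step 2: x=[3.4656 11.4240 16.1104] v=[3.0560 -3.7600 0.7040]
Step 3: x=[3.8895 10.9171 16.1933] v=[4.2394 -5.0688 0.8294]
Step 4: x=[4.3945 10.3402 16.2652] v=[5.0504 -5.7694 0.7189]
Step 5: x=[4.9374 9.7624 16.3001] v=[5.4287 -5.7777 0.3489]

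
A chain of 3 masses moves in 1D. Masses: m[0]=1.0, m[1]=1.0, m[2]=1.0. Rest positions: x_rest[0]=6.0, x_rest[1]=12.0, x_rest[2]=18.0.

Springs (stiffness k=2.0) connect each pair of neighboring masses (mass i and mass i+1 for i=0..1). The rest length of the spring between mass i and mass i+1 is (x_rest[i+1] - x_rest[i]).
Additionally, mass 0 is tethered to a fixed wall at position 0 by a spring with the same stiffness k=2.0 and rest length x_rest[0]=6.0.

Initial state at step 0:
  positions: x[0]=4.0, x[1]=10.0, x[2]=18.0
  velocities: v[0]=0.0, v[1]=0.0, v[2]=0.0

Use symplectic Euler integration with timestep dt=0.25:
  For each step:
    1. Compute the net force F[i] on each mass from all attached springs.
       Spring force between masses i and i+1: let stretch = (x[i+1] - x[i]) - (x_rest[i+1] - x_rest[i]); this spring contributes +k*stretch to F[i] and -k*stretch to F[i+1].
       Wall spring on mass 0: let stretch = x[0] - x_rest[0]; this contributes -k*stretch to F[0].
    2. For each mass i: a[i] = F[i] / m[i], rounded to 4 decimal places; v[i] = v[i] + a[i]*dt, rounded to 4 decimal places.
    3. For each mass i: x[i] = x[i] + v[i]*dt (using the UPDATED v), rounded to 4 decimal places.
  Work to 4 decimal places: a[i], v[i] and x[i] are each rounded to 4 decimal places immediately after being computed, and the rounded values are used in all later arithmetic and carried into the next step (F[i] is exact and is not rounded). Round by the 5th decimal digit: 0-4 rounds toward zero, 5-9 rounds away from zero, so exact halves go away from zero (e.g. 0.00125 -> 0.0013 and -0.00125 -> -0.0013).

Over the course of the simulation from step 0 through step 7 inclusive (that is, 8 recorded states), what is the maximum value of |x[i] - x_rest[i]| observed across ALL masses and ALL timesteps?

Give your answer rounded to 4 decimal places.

Answer: 2.0046

Derivation:
Step 0: x=[4.0000 10.0000 18.0000] v=[0.0000 0.0000 0.0000]
Step 1: x=[4.2500 10.2500 17.7500] v=[1.0000 1.0000 -1.0000]
Step 2: x=[4.7188 10.6875 17.3125] v=[1.8750 1.7500 -1.7500]
Step 3: x=[5.3438 11.2071 16.7969] v=[2.5000 2.0782 -2.0625]
Step 4: x=[6.0338 11.6925 16.3326] v=[2.7598 1.9415 -1.8574]
Step 5: x=[6.6769 12.0506 16.0382] v=[2.5723 1.4322 -1.1775]
Step 6: x=[7.1571 12.2354 15.9954] v=[1.9207 0.7392 -0.1713]
Step 7: x=[7.3774 12.2554 16.2326] v=[0.8813 0.0801 0.9487]
Max displacement = 2.0046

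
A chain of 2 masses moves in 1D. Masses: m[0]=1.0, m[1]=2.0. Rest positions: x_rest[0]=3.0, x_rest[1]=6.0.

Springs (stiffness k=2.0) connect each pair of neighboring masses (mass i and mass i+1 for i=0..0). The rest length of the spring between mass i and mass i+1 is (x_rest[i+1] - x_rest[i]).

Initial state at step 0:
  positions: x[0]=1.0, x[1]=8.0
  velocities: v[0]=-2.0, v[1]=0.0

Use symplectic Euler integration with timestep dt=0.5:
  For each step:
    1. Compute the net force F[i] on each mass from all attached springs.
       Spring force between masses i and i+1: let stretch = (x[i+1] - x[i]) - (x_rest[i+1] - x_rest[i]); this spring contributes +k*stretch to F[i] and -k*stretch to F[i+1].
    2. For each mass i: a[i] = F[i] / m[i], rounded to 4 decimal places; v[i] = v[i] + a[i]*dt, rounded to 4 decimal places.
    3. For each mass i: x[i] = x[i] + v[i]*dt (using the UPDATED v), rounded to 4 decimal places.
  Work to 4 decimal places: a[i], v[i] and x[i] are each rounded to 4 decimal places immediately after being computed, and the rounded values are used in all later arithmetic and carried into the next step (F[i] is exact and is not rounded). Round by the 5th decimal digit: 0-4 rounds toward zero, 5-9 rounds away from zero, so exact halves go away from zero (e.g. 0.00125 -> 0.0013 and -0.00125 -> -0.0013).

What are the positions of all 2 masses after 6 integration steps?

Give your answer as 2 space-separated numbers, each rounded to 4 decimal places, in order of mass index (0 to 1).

Answer: -0.3085 5.6544

Derivation:
Step 0: x=[1.0000 8.0000] v=[-2.0000 0.0000]
Step 1: x=[2.0000 7.0000] v=[2.0000 -2.0000]
Step 2: x=[4.0000 5.5000] v=[4.0000 -3.0000]
Step 3: x=[5.2500 4.3750] v=[2.5000 -2.2500]
Step 4: x=[4.5625 4.2188] v=[-1.3750 -0.3125]
Step 5: x=[2.2032 4.8985] v=[-4.7187 1.3594]
Step 6: x=[-0.3085 5.6544] v=[-5.0234 1.5118]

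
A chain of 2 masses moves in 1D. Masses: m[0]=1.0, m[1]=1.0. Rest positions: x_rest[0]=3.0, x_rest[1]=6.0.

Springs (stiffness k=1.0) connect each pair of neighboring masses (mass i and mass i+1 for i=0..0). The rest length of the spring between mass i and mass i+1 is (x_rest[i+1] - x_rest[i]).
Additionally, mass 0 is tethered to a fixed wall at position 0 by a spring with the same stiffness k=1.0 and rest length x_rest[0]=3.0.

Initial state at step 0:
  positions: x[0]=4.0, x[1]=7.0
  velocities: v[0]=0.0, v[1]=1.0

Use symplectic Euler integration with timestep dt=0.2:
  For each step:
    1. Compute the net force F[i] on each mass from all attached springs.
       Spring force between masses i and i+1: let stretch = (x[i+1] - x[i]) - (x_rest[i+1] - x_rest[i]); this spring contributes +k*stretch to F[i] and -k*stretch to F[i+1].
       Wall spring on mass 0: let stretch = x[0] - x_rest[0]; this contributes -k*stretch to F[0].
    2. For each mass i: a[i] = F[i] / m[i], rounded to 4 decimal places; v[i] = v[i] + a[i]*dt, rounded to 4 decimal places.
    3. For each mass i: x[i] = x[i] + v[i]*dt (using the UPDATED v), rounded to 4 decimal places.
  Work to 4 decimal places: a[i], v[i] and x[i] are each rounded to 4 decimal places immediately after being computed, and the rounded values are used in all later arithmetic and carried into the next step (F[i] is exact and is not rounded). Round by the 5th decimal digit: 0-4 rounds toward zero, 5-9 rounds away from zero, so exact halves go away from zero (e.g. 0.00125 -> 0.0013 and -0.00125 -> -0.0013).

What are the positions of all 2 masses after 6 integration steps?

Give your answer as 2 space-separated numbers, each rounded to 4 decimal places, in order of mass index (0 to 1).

Answer: 3.5884 7.8568

Derivation:
Step 0: x=[4.0000 7.0000] v=[0.0000 1.0000]
Step 1: x=[3.9600 7.2000] v=[-0.2000 1.0000]
Step 2: x=[3.8912 7.3904] v=[-0.3440 0.9520]
Step 3: x=[3.8067 7.5608] v=[-0.4224 0.8522]
Step 4: x=[3.7201 7.7011] v=[-0.4329 0.7014]
Step 5: x=[3.6440 7.8021] v=[-0.3807 0.5052]
Step 6: x=[3.5884 7.8568] v=[-0.2779 0.2736]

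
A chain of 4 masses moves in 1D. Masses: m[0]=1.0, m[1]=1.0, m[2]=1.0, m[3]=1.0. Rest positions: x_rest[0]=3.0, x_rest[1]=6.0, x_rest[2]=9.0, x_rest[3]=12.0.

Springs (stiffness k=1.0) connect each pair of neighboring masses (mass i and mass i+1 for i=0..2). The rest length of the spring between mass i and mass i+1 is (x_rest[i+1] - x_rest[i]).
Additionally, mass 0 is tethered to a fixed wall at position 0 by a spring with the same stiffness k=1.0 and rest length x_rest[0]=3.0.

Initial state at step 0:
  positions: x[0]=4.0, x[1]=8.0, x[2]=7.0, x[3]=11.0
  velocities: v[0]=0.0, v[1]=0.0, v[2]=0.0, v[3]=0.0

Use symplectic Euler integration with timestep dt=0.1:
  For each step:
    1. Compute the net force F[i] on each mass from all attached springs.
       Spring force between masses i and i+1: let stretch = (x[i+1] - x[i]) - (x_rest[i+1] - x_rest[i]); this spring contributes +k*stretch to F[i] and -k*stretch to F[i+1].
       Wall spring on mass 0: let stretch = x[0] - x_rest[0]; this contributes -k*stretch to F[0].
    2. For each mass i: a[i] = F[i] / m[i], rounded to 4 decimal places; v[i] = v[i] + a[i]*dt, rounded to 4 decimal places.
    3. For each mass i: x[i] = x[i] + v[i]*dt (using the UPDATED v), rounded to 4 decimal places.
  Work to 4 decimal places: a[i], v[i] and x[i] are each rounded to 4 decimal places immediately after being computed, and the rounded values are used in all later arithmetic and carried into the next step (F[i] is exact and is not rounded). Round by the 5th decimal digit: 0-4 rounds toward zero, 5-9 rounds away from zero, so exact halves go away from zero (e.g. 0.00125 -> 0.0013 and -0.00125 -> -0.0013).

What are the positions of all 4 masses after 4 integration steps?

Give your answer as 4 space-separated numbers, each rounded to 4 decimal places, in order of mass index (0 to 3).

Step 0: x=[4.0000 8.0000 7.0000 11.0000] v=[0.0000 0.0000 0.0000 0.0000]
Step 1: x=[4.0000 7.9500 7.0500 10.9900] v=[0.0000 -0.5000 0.5000 -0.1000]
Step 2: x=[3.9995 7.8515 7.1484 10.9706] v=[-0.0050 -0.9850 0.9840 -0.1940]
Step 3: x=[3.9975 7.7075 7.2921 10.9430] v=[-0.0198 -1.4405 1.4365 -0.2762]
Step 4: x=[3.9926 7.5222 7.4764 10.9089] v=[-0.0486 -1.8530 1.8431 -0.3413]

Answer: 3.9926 7.5222 7.4764 10.9089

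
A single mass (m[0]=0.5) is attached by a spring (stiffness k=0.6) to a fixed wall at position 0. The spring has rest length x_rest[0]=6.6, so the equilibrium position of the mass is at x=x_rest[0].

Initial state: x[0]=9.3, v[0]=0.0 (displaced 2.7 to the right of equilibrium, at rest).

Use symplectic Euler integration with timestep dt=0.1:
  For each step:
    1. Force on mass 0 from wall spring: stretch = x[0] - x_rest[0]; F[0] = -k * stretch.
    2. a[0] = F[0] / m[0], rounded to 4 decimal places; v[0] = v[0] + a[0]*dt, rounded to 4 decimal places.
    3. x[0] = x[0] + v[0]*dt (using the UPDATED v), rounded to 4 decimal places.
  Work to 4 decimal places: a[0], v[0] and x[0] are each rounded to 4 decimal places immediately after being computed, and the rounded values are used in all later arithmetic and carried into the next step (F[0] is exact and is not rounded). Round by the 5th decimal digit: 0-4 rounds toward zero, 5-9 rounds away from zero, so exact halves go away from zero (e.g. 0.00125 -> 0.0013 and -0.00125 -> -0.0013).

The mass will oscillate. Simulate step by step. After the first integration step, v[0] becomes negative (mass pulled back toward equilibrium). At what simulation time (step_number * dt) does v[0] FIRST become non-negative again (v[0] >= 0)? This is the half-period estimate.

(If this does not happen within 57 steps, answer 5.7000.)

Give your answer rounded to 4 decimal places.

Answer: 2.9000

Derivation:
Step 0: x=[9.3000] v=[0.0000]
Step 1: x=[9.2676] v=[-0.3240]
Step 2: x=[9.2032] v=[-0.6441]
Step 3: x=[9.1076] v=[-0.9565]
Step 4: x=[8.9819] v=[-1.2574]
Step 5: x=[8.8276] v=[-1.5432]
Step 6: x=[8.6466] v=[-1.8105]
Step 7: x=[8.4410] v=[-2.0561]
Step 8: x=[8.2133] v=[-2.2770]
Step 9: x=[7.9662] v=[-2.4706]
Step 10: x=[7.7028] v=[-2.6345]
Step 11: x=[7.4261] v=[-2.7668]
Step 12: x=[7.1395] v=[-2.8659]
Step 13: x=[6.8464] v=[-2.9306]
Step 14: x=[6.5504] v=[-2.9602]
Step 15: x=[6.2550] v=[-2.9543]
Step 16: x=[5.9637] v=[-2.9129]
Step 17: x=[5.6801] v=[-2.8365]
Step 18: x=[5.4075] v=[-2.7261]
Step 19: x=[5.1492] v=[-2.5830]
Step 20: x=[4.9083] v=[-2.4089]
Step 21: x=[4.6877] v=[-2.2059]
Step 22: x=[4.4901] v=[-1.9764]
Step 23: x=[4.3178] v=[-1.7232]
Step 24: x=[4.1729] v=[-1.4493]
Step 25: x=[4.0571] v=[-1.1581]
Step 26: x=[3.9718] v=[-0.8530]
Step 27: x=[3.9180] v=[-0.5376]
Step 28: x=[3.8964] v=[-0.2158]
Step 29: x=[3.9073] v=[0.1086]
First v>=0 after going negative at step 29, time=2.9000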